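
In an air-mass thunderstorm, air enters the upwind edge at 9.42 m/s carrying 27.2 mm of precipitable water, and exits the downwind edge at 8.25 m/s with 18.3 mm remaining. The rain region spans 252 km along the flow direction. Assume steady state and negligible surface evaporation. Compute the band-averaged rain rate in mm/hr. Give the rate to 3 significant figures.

Column moisture flux per unit crosswind length is F = V × PW.
Inflow: F_in = 9.42 × 27.2 = 256.224 mm·m/s
Outflow: F_out = 8.25 × 18.3 = 150.975 mm·m/s
Steady-state rate R = (F_in − F_out)/L = (256.224 − 150.975) / 252000 m = 4.177e-04 mm/s.
R = 4.177e-04 × 3600 = 1.50 mm/hr.

R ≈ 1.50 mm/hr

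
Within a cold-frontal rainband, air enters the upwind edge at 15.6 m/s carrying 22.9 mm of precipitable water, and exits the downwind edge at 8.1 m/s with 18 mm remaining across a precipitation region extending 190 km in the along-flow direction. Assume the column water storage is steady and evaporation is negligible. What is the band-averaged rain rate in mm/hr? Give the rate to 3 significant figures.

R ≈ 4.01 mm/hr

Column moisture flux per unit crosswind length is F = V × PW.
Inflow: F_in = 15.6 × 22.9 = 357.24 mm·m/s
Outflow: F_out = 8.1 × 18 = 145.8 mm·m/s
Steady-state rate R = (F_in − F_out)/L = (357.24 − 145.8) / 190000 m = 1.113e-03 mm/s.
R = 1.113e-03 × 3600 = 4.01 mm/hr.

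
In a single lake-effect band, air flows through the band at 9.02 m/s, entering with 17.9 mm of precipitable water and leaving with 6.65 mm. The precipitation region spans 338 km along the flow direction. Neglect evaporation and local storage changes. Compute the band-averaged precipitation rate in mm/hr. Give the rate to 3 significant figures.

R ≈ 1.08 mm/hr

Column moisture flux per unit crosswind length is F = V × PW.
Inflow: F_in = 9.02 × 17.9 = 161.458 mm·m/s
Outflow: F_out = 9.02 × 6.65 = 59.983 mm·m/s
Steady-state rate R = (F_in − F_out)/L = (161.458 − 59.983) / 338000 m = 3.002e-04 mm/s.
R = 3.002e-04 × 3600 = 1.08 mm/hr.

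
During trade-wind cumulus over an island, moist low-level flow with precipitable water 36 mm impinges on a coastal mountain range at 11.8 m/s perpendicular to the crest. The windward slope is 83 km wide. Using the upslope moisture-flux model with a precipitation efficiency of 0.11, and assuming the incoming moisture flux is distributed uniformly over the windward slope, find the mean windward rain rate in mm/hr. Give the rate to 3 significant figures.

R ≈ 2.03 mm/hr

Incoming column moisture flux per unit ridge length: F = V × PW = 11.8 × 36 = 424.8 mm·m/s.
Spread over the 83 km slope with efficiency ε = 0.11: R = ε·F/W = 0.11 × 424.8 / 83000 m = 5.630e-04 mm/s.
R = 5.630e-04 × 3600 = 2.03 mm/hr.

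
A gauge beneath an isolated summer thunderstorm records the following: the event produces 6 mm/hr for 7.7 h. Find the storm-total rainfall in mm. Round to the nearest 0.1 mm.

Total = Σ Rᵢ Δtᵢ = 6 × 7.7
      = 46.2 = 46.2 mm.

total ≈ 46.2 mm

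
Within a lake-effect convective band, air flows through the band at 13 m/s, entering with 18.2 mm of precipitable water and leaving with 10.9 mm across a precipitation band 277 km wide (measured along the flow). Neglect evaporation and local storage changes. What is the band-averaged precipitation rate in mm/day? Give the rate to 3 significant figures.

R ≈ 29.6 mm/day

Column moisture flux per unit crosswind length is F = V × PW.
Inflow: F_in = 13 × 18.2 = 236.6 mm·m/s
Outflow: F_out = 13 × 10.9 = 141.7 mm·m/s
Steady-state rate R = (F_in − F_out)/L = (236.6 − 141.7) / 277000 m = 3.426e-04 mm/s.
R = 3.426e-04 × 3600 × 24 = 29.6 mm/day.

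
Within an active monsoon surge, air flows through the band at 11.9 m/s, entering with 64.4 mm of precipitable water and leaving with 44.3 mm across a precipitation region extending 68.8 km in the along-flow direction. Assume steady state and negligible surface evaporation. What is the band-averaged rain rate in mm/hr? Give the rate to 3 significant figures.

Column moisture flux per unit crosswind length is F = V × PW.
Inflow: F_in = 11.9 × 64.4 = 766.36 mm·m/s
Outflow: F_out = 11.9 × 44.3 = 527.17 mm·m/s
Steady-state rate R = (F_in − F_out)/L = (766.36 − 527.17) / 68800 m = 3.477e-03 mm/s.
R = 3.477e-03 × 3600 = 12.5 mm/hr.

R ≈ 12.5 mm/hr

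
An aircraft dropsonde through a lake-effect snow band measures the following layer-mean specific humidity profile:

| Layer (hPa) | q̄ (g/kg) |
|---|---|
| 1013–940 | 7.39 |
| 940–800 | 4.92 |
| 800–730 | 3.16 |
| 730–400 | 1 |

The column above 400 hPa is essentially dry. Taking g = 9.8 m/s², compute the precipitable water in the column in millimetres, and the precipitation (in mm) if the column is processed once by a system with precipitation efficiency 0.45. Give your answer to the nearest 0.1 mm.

Precipitable water is the column-integrated vapour mass per unit area: PW = (1/g) Σ q̄ Δp, with q in kg/kg and Δp in Pa (1 kg/m² of water = 1 mm).
Layer 1013–940 hPa: Δp = 73 hPa = 7300 Pa, q̄ = 0.00739 kg/kg → 0.00739 × 7300 / 9.8 = 5.50 mm
Layer 940–800 hPa: Δp = 140 hPa = 14000 Pa, q̄ = 0.00492 kg/kg → 0.00492 × 14000 / 9.8 = 7.03 mm
Layer 800–730 hPa: Δp = 70 hPa = 7000 Pa, q̄ = 0.00316 kg/kg → 0.00316 × 7000 / 9.8 = 2.26 mm
Layer 730–400 hPa: Δp = 330 hPa = 33000 Pa, q̄ = 0.001 kg/kg → 0.001 × 33000 / 9.8 = 3.37 mm
PW = 5.50 + 7.03 + 2.26 + 3.37 = 18.16 ≈ 18.2 mm.
Precipitation = ε × PW = 0.45 × 18.2 = 8.2 mm.

PW ≈ 18.2 mm; precipitation ≈ 8.2 mm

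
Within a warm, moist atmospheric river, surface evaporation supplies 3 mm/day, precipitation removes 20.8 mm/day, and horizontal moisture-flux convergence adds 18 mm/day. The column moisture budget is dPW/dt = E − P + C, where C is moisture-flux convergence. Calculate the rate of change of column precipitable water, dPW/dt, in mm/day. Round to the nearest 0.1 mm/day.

dPW/dt = E − P + C = 3 − 20.8 + (18) = 0.2 mm/day.

dPW/dt ≈ 0.2 mm/day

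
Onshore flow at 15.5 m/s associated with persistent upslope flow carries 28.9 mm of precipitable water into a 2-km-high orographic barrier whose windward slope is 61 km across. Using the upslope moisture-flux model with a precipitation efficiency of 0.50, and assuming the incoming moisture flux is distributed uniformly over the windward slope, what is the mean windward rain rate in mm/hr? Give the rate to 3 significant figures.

Incoming column moisture flux per unit ridge length: F = V × PW = 15.5 × 28.9 = 447.95 mm·m/s.
Spread over the 61 km slope with efficiency ε = 0.50: R = ε·F/W = 0.50 × 447.95 / 61000 m = 3.672e-03 mm/s.
R = 3.672e-03 × 3600 = 13.2 mm/hr.

R ≈ 13.2 mm/hr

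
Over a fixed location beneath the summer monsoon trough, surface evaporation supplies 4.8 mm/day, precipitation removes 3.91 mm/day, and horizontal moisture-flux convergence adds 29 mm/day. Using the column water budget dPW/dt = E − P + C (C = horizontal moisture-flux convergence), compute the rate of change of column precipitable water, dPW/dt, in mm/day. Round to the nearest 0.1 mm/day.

dPW/dt ≈ 29.9 mm/day

dPW/dt = E − P + C = 4.8 − 3.91 + (29) = 29.9 mm/day.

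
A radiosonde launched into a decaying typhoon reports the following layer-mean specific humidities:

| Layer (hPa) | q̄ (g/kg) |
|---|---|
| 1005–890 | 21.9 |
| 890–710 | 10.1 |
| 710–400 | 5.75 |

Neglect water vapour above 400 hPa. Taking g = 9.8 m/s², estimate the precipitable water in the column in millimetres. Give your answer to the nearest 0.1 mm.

PW ≈ 62.4 mm

Precipitable water is the column-integrated vapour mass per unit area: PW = (1/g) Σ q̄ Δp, with q in kg/kg and Δp in Pa (1 kg/m² of water = 1 mm).
Layer 1005–890 hPa: Δp = 115 hPa = 11500 Pa, q̄ = 0.0219 kg/kg → 0.0219 × 11500 / 9.8 = 25.70 mm
Layer 890–710 hPa: Δp = 180 hPa = 18000 Pa, q̄ = 0.0101 kg/kg → 0.0101 × 18000 / 9.8 = 18.55 mm
Layer 710–400 hPa: Δp = 310 hPa = 31000 Pa, q̄ = 0.00575 kg/kg → 0.00575 × 31000 / 9.8 = 18.19 mm
PW = 25.70 + 18.55 + 18.19 = 62.44 ≈ 62.4 mm.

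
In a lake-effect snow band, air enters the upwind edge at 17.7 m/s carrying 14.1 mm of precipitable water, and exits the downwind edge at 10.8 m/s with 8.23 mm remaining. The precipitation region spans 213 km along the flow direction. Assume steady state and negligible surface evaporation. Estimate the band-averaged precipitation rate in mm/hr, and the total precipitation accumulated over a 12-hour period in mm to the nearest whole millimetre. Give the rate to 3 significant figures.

R ≈ 2.72 mm/hr; total ≈ 33 mm

Column moisture flux per unit crosswind length is F = V × PW.
Inflow: F_in = 17.7 × 14.1 = 249.57 mm·m/s
Outflow: F_out = 10.8 × 8.23 = 88.884 mm·m/s
Steady-state rate R = (F_in − F_out)/L = (249.57 − 88.884) / 213000 m = 7.544e-04 mm/s.
R = 7.544e-04 × 3600 = 2.72 mm/hr.
Over 12 h: total = 2.72 × 12 = 32.64 ≈ 33 mm.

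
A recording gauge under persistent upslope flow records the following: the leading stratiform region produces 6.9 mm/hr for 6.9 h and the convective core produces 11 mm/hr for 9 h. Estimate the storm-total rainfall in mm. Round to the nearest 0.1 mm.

Total = Σ Rᵢ Δtᵢ = 6.9 × 6.9 + 11 × 9
      = 47.61 + 99 = 146.6 mm.

total ≈ 146.6 mm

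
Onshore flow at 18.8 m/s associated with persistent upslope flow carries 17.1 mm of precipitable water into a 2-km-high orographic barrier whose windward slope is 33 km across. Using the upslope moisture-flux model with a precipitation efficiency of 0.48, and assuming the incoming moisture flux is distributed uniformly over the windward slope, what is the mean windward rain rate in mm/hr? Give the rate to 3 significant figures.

Incoming column moisture flux per unit ridge length: F = V × PW = 18.8 × 17.1 = 321.48 mm·m/s.
Spread over the 33 km slope with efficiency ε = 0.48: R = ε·F/W = 0.48 × 321.48 / 33000 m = 4.676e-03 mm/s.
R = 4.676e-03 × 3600 = 16.8 mm/hr.

R ≈ 16.8 mm/hr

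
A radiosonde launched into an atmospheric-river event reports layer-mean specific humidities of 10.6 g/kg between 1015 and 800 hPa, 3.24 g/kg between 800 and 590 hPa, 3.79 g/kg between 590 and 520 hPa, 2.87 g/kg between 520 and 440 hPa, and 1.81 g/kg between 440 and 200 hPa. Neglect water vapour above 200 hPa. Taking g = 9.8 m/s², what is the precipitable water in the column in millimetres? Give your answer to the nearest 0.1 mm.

PW ≈ 39.7 mm

Precipitable water is the column-integrated vapour mass per unit area: PW = (1/g) Σ q̄ Δp, with q in kg/kg and Δp in Pa (1 kg/m² of water = 1 mm).
Layer 1015–800 hPa: Δp = 215 hPa = 21500 Pa, q̄ = 0.0106 kg/kg → 0.0106 × 21500 / 9.8 = 23.26 mm
Layer 800–590 hPa: Δp = 210 hPa = 21000 Pa, q̄ = 0.00324 kg/kg → 0.00324 × 21000 / 9.8 = 6.94 mm
Layer 590–520 hPa: Δp = 70 hPa = 7000 Pa, q̄ = 0.00379 kg/kg → 0.00379 × 7000 / 9.8 = 2.71 mm
Layer 520–440 hPa: Δp = 80 hPa = 8000 Pa, q̄ = 0.00287 kg/kg → 0.00287 × 8000 / 9.8 = 2.34 mm
Layer 440–200 hPa: Δp = 240 hPa = 24000 Pa, q̄ = 0.00181 kg/kg → 0.00181 × 24000 / 9.8 = 4.43 mm
PW = 23.26 + 6.94 + 2.71 + 2.34 + 4.43 = 39.68 ≈ 39.7 mm.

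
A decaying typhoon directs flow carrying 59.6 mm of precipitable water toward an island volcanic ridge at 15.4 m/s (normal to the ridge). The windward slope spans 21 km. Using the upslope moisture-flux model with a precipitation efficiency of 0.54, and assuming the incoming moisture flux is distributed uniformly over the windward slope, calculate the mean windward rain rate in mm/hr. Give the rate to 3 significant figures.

Incoming column moisture flux per unit ridge length: F = V × PW = 15.4 × 59.6 = 917.84 mm·m/s.
Spread over the 21 km slope with efficiency ε = 0.54: R = ε·F/W = 0.54 × 917.84 / 21000 m = 2.360e-02 mm/s.
R = 2.360e-02 × 3600 = 85.0 mm/hr.

R ≈ 85.0 mm/hr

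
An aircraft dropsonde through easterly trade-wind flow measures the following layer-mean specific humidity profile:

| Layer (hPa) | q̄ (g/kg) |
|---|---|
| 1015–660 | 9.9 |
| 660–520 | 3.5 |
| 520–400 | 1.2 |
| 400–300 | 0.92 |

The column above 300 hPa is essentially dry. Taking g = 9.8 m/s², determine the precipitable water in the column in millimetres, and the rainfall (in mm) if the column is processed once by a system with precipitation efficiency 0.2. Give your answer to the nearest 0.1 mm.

Precipitable water is the column-integrated vapour mass per unit area: PW = (1/g) Σ q̄ Δp, with q in kg/kg and Δp in Pa (1 kg/m² of water = 1 mm).
Layer 1015–660 hPa: Δp = 355 hPa = 35500 Pa, q̄ = 0.0099 kg/kg → 0.0099 × 35500 / 9.8 = 35.86 mm
Layer 660–520 hPa: Δp = 140 hPa = 14000 Pa, q̄ = 0.0035 kg/kg → 0.0035 × 14000 / 9.8 = 5.00 mm
Layer 520–400 hPa: Δp = 120 hPa = 12000 Pa, q̄ = 0.0012 kg/kg → 0.0012 × 12000 / 9.8 = 1.47 mm
Layer 400–300 hPa: Δp = 100 hPa = 10000 Pa, q̄ = 0.00092 kg/kg → 0.00092 × 10000 / 9.8 = 0.94 mm
PW = 35.86 + 5.00 + 1.47 + 0.94 = 43.27 ≈ 43.3 mm.
Rainfall = ε × PW = 0.2 × 43.3 = 8.7 mm.

PW ≈ 43.3 mm; rainfall ≈ 8.7 mm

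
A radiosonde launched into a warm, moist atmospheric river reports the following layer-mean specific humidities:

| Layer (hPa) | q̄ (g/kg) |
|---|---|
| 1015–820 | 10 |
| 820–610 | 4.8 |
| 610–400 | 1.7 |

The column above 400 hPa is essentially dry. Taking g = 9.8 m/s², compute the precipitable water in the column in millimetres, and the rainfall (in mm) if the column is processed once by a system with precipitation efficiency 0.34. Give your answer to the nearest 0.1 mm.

Precipitable water is the column-integrated vapour mass per unit area: PW = (1/g) Σ q̄ Δp, with q in kg/kg and Δp in Pa (1 kg/m² of water = 1 mm).
Layer 1015–820 hPa: Δp = 195 hPa = 19500 Pa, q̄ = 0.01 kg/kg → 0.01 × 19500 / 9.8 = 19.90 mm
Layer 820–610 hPa: Δp = 210 hPa = 21000 Pa, q̄ = 0.0048 kg/kg → 0.0048 × 21000 / 9.8 = 10.29 mm
Layer 610–400 hPa: Δp = 210 hPa = 21000 Pa, q̄ = 0.0017 kg/kg → 0.0017 × 21000 / 9.8 = 3.64 mm
PW = 19.90 + 10.29 + 3.64 = 33.83 ≈ 33.8 mm.
Rainfall = ε × PW = 0.34 × 33.8 = 11.5 mm.

PW ≈ 33.8 mm; rainfall ≈ 11.5 mm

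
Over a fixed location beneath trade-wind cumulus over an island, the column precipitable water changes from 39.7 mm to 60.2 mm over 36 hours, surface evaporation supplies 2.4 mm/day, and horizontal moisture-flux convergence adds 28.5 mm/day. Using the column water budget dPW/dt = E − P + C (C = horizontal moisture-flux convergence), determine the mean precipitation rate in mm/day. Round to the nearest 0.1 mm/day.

dPW/dt = (60.2 − 39.7) mm / (36/24 day) = +13.667 mm/day.
P = E + C − dPW/dt = 2.4 + (28.5) − (+13.667) = 17.2 mm/day.

P ≈ 17.2 mm/day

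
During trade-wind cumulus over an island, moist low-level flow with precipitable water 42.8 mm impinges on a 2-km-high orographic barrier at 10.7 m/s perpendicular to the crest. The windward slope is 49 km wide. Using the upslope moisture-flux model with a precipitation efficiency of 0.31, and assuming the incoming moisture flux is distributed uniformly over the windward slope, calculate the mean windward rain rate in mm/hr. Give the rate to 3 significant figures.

Incoming column moisture flux per unit ridge length: F = V × PW = 10.7 × 42.8 = 457.96 mm·m/s.
Spread over the 49 km slope with efficiency ε = 0.31: R = ε·F/W = 0.31 × 457.96 / 49000 m = 2.897e-03 mm/s.
R = 2.897e-03 × 3600 = 10.4 mm/hr.

R ≈ 10.4 mm/hr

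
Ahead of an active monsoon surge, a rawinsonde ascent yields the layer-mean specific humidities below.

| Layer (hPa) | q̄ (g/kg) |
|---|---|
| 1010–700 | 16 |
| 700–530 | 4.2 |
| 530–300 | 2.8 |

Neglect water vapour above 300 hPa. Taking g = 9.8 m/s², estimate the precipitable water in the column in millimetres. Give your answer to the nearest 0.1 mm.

PW ≈ 64.5 mm

Precipitable water is the column-integrated vapour mass per unit area: PW = (1/g) Σ q̄ Δp, with q in kg/kg and Δp in Pa (1 kg/m² of water = 1 mm).
Layer 1010–700 hPa: Δp = 310 hPa = 31000 Pa, q̄ = 0.016 kg/kg → 0.016 × 31000 / 9.8 = 50.61 mm
Layer 700–530 hPa: Δp = 170 hPa = 17000 Pa, q̄ = 0.0042 kg/kg → 0.0042 × 17000 / 9.8 = 7.29 mm
Layer 530–300 hPa: Δp = 230 hPa = 23000 Pa, q̄ = 0.0028 kg/kg → 0.0028 × 23000 / 9.8 = 6.57 mm
PW = 50.61 + 7.29 + 6.57 = 64.47 ≈ 64.5 mm.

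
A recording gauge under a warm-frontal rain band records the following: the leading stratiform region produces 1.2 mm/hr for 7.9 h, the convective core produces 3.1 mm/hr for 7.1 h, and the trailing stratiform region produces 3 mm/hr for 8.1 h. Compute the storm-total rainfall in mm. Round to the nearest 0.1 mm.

Total = Σ Rᵢ Δtᵢ = 1.2 × 7.9 + 3.1 × 7.1 + 3 × 8.1
      = 9.48 + 22.01 + 24.3 = 55.8 mm.

total ≈ 55.8 mm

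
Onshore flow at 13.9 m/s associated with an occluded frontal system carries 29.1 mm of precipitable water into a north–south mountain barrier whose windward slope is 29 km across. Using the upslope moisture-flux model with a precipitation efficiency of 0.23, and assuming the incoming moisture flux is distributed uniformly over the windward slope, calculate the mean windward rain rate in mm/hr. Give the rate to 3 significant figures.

R ≈ 11.5 mm/hr

Incoming column moisture flux per unit ridge length: F = V × PW = 13.9 × 29.1 = 404.49 mm·m/s.
Spread over the 29 km slope with efficiency ε = 0.23: R = ε·F/W = 0.23 × 404.49 / 29000 m = 3.208e-03 mm/s.
R = 3.208e-03 × 3600 = 11.5 mm/hr.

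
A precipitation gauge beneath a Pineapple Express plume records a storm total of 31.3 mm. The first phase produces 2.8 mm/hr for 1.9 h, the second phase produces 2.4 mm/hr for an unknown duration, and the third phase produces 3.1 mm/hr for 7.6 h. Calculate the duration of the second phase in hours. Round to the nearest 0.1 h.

Known phases: 2.8 × 1.9 + 3.1 × 7.6 = 5.32 + 23.56 = 28.88 mm.
Remaining depth = 31.3 − 28.88 = 2.42 mm.
Duration = 2.42 / 2.4 = 1.0 h.

duration ≈ 1.0 h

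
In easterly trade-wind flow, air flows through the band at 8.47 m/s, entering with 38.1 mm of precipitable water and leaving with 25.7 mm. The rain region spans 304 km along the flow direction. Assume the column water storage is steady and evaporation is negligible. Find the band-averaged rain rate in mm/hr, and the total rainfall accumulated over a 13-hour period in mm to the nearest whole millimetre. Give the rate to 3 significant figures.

R ≈ 1.24 mm/hr; total ≈ 16 mm

Column moisture flux per unit crosswind length is F = V × PW.
Inflow: F_in = 8.47 × 38.1 = 322.707 mm·m/s
Outflow: F_out = 8.47 × 25.7 = 217.679 mm·m/s
Steady-state rate R = (F_in − F_out)/L = (322.707 − 217.679) / 304000 m = 3.455e-04 mm/s.
R = 3.455e-04 × 3600 = 1.24 mm/hr.
Over 13 h: total = 1.24 × 13 = 16.12 ≈ 16 mm.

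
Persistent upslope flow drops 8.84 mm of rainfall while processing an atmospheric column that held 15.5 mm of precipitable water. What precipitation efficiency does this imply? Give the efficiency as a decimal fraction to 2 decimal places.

ε = rainfall / PW = 8.84 / 15.5 = 0.57.

ε ≈ 0.57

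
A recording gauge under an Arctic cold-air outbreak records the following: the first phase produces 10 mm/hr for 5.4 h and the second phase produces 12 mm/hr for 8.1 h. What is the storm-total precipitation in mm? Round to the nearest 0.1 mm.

Total = Σ Rᵢ Δtᵢ = 10 × 5.4 + 12 × 8.1
      = 54 + 97.2 = 151.2 mm.

total ≈ 151.2 mm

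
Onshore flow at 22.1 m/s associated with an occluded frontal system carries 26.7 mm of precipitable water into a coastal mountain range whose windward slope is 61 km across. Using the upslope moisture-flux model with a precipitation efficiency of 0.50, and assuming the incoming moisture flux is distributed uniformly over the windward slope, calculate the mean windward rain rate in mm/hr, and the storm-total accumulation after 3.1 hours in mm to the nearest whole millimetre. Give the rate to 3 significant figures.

R ≈ 17.4 mm/hr; total ≈ 54 mm

Incoming column moisture flux per unit ridge length: F = V × PW = 22.1 × 26.7 = 590.07 mm·m/s.
Spread over the 61 km slope with efficiency ε = 0.50: R = ε·F/W = 0.50 × 590.07 / 61000 m = 4.837e-03 mm/s.
R = 4.837e-03 × 3600 = 17.4 mm/hr.
Over 3.1 h: total = 17.4 × 3.1 = 53.94 ≈ 54 mm.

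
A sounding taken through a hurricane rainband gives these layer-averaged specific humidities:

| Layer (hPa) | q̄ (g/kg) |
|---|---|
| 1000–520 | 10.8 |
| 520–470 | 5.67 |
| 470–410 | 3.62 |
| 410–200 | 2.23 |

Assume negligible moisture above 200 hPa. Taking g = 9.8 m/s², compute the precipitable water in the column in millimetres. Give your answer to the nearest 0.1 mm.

Precipitable water is the column-integrated vapour mass per unit area: PW = (1/g) Σ q̄ Δp, with q in kg/kg and Δp in Pa (1 kg/m² of water = 1 mm).
Layer 1000–520 hPa: Δp = 480 hPa = 48000 Pa, q̄ = 0.0108 kg/kg → 0.0108 × 48000 / 9.8 = 52.90 mm
Layer 520–470 hPa: Δp = 50 hPa = 5000 Pa, q̄ = 0.00567 kg/kg → 0.00567 × 5000 / 9.8 = 2.89 mm
Layer 470–410 hPa: Δp = 60 hPa = 6000 Pa, q̄ = 0.00362 kg/kg → 0.00362 × 6000 / 9.8 = 2.22 mm
Layer 410–200 hPa: Δp = 210 hPa = 21000 Pa, q̄ = 0.00223 kg/kg → 0.00223 × 21000 / 9.8 = 4.78 mm
PW = 52.90 + 2.89 + 2.22 + 4.78 = 62.79 ≈ 62.8 mm.

PW ≈ 62.8 mm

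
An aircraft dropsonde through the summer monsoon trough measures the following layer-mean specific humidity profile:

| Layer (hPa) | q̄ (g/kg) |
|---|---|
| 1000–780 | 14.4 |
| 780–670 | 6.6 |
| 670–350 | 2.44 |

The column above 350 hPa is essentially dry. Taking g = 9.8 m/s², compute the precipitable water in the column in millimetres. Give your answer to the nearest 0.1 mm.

Precipitable water is the column-integrated vapour mass per unit area: PW = (1/g) Σ q̄ Δp, with q in kg/kg and Δp in Pa (1 kg/m² of water = 1 mm).
Layer 1000–780 hPa: Δp = 220 hPa = 22000 Pa, q̄ = 0.0144 kg/kg → 0.0144 × 22000 / 9.8 = 32.33 mm
Layer 780–670 hPa: Δp = 110 hPa = 11000 Pa, q̄ = 0.0066 kg/kg → 0.0066 × 11000 / 9.8 = 7.41 mm
Layer 670–350 hPa: Δp = 320 hPa = 32000 Pa, q̄ = 0.00244 kg/kg → 0.00244 × 32000 / 9.8 = 7.97 mm
PW = 32.33 + 7.41 + 7.97 = 47.71 ≈ 47.7 mm.

PW ≈ 47.7 mm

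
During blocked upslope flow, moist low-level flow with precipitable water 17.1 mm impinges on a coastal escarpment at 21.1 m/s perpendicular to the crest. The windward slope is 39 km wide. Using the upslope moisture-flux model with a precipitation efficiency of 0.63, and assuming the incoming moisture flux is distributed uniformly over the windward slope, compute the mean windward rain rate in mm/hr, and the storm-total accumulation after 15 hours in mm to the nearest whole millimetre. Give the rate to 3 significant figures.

Incoming column moisture flux per unit ridge length: F = V × PW = 21.1 × 17.1 = 360.81 mm·m/s.
Spread over the 39 km slope with efficiency ε = 0.63: R = ε·F/W = 0.63 × 360.81 / 39000 m = 5.828e-03 mm/s.
R = 5.828e-03 × 3600 = 21.0 mm/hr.
Over 15 h: total = 21.0 × 15 = 315 mm.

R ≈ 21.0 mm/hr; total ≈ 315 mm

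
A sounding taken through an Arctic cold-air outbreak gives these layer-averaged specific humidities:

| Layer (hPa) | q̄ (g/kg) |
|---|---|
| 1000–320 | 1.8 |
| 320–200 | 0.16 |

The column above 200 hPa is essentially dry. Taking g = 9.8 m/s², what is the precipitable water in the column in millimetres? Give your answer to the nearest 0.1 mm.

PW ≈ 12.7 mm

Precipitable water is the column-integrated vapour mass per unit area: PW = (1/g) Σ q̄ Δp, with q in kg/kg and Δp in Pa (1 kg/m² of water = 1 mm).
Layer 1000–320 hPa: Δp = 680 hPa = 68000 Pa, q̄ = 0.0018 kg/kg → 0.0018 × 68000 / 9.8 = 12.49 mm
Layer 320–200 hPa: Δp = 120 hPa = 12000 Pa, q̄ = 0.00016 kg/kg → 0.00016 × 12000 / 9.8 = 0.20 mm
PW = 12.49 + 0.20 = 12.69 ≈ 12.7 mm.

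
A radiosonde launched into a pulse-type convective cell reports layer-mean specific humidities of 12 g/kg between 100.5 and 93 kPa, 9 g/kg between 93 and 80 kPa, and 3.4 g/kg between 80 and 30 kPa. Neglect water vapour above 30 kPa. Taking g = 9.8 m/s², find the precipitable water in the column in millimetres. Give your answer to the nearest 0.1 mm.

PW ≈ 38.5 mm

Precipitable water is the column-integrated vapour mass per unit area: PW = (1/g) Σ q̄ Δp, with q in kg/kg and Δp in Pa (1 kg/m² of water = 1 mm).
Layer 100.5–93 kPa: Δp = 75 hPa = 7500 Pa, q̄ = 0.012 kg/kg → 0.012 × 7500 / 9.8 = 9.18 mm
Layer 93–80 kPa: Δp = 130 hPa = 13000 Pa, q̄ = 0.009 kg/kg → 0.009 × 13000 / 9.8 = 11.94 mm
Layer 80–30 kPa: Δp = 500 hPa = 50000 Pa, q̄ = 0.0034 kg/kg → 0.0034 × 50000 / 9.8 = 17.35 mm
PW = 9.18 + 11.94 + 17.35 = 38.47 ≈ 38.5 mm.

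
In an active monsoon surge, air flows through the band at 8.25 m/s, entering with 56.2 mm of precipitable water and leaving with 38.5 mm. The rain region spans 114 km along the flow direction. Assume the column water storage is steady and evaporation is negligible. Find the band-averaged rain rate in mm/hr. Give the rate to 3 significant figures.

R ≈ 4.61 mm/hr

Column moisture flux per unit crosswind length is F = V × PW.
Inflow: F_in = 8.25 × 56.2 = 463.65 mm·m/s
Outflow: F_out = 8.25 × 38.5 = 317.625 mm·m/s
Steady-state rate R = (F_in − F_out)/L = (463.65 − 317.625) / 114000 m = 1.281e-03 mm/s.
R = 1.281e-03 × 3600 = 4.61 mm/hr.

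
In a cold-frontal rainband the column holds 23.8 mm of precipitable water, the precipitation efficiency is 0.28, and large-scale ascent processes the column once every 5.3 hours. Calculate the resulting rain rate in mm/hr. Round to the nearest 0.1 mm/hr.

R ≈ 1.3 mm/hr

Each overturning extracts ε × PW = 0.28 × 23.8 = 6.664 mm.
Rate = ε·PW / τ = 6.664 / 5.3 h = 1.3 mm/hr.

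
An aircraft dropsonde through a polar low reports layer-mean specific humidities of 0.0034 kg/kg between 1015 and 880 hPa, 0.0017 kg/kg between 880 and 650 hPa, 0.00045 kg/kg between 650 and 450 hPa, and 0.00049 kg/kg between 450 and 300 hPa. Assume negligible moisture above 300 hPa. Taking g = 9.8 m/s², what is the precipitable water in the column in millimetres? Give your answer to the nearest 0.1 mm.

PW ≈ 10.3 mm

Precipitable water is the column-integrated vapour mass per unit area: PW = (1/g) Σ q̄ Δp, with q in kg/kg and Δp in Pa (1 kg/m² of water = 1 mm).
Layer 1015–880 hPa: Δp = 135 hPa = 13500 Pa, q̄ = 0.0034 kg/kg → 0.0034 × 13500 / 9.8 = 4.68 mm
Layer 880–650 hPa: Δp = 230 hPa = 23000 Pa, q̄ = 0.0017 kg/kg → 0.0017 × 23000 / 9.8 = 3.99 mm
Layer 650–450 hPa: Δp = 200 hPa = 20000 Pa, q̄ = 0.00045 kg/kg → 0.00045 × 20000 / 9.8 = 0.92 mm
Layer 450–300 hPa: Δp = 150 hPa = 15000 Pa, q̄ = 0.00049 kg/kg → 0.00049 × 15000 / 9.8 = 0.75 mm
PW = 4.68 + 3.99 + 0.92 + 0.75 = 10.34 ≈ 10.3 mm.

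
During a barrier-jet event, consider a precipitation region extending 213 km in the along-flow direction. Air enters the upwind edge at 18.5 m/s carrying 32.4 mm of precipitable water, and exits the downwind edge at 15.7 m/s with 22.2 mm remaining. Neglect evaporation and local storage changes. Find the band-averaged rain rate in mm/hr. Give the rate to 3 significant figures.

R ≈ 4.24 mm/hr

Column moisture flux per unit crosswind length is F = V × PW.
Inflow: F_in = 18.5 × 32.4 = 599.4 mm·m/s
Outflow: F_out = 15.7 × 22.2 = 348.54 mm·m/s
Steady-state rate R = (F_in − F_out)/L = (599.4 − 348.54) / 213000 m = 1.178e-03 mm/s.
R = 1.178e-03 × 3600 = 4.24 mm/hr.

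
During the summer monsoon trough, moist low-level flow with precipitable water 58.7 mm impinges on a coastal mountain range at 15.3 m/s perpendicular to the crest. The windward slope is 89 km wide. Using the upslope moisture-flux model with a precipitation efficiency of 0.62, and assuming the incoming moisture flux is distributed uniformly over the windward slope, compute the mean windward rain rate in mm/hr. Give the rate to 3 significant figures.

Incoming column moisture flux per unit ridge length: F = V × PW = 15.3 × 58.7 = 898.11 mm·m/s.
Spread over the 89 km slope with efficiency ε = 0.62: R = ε·F/W = 0.62 × 898.11 / 89000 m = 6.256e-03 mm/s.
R = 6.256e-03 × 3600 = 22.5 mm/hr.

R ≈ 22.5 mm/hr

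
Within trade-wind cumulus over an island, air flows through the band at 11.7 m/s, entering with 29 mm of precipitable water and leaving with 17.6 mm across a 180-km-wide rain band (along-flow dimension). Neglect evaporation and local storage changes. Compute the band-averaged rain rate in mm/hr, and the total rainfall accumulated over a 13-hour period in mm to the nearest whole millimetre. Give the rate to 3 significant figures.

R ≈ 2.67 mm/hr; total ≈ 35 mm

Column moisture flux per unit crosswind length is F = V × PW.
Inflow: F_in = 11.7 × 29 = 339.3 mm·m/s
Outflow: F_out = 11.7 × 17.6 = 205.92 mm·m/s
Steady-state rate R = (F_in − F_out)/L = (339.3 − 205.92) / 180000 m = 7.410e-04 mm/s.
R = 7.410e-04 × 3600 = 2.67 mm/hr.
Over 13 h: total = 2.67 × 13 = 34.71 ≈ 35 mm.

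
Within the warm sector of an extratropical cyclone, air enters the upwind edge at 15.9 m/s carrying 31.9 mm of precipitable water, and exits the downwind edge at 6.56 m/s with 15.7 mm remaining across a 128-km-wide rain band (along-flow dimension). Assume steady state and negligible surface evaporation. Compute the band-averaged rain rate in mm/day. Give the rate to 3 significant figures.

Column moisture flux per unit crosswind length is F = V × PW.
Inflow: F_in = 15.9 × 31.9 = 507.21 mm·m/s
Outflow: F_out = 6.56 × 15.7 = 102.992 mm·m/s
Steady-state rate R = (F_in − F_out)/L = (507.21 − 102.992) / 128000 m = 3.158e-03 mm/s.
R = 3.158e-03 × 3600 × 24 = 273 mm/day.

R ≈ 273 mm/day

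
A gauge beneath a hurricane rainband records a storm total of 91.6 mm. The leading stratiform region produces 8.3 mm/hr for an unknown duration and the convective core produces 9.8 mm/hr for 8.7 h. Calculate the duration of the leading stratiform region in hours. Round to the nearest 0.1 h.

duration ≈ 0.8 h

Known phases: 9.8 × 8.7 = 85.26 mm.
Remaining depth = 91.6 − 85.26 = 6.34 mm.
Duration = 6.34 / 8.3 = 0.8 h.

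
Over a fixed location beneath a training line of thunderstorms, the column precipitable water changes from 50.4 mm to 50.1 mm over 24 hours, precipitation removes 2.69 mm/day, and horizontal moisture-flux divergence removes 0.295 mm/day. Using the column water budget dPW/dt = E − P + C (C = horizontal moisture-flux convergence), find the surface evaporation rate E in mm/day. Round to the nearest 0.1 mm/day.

E ≈ 2.7 mm/day

dPW/dt = (50.1 − 50.4) mm / (24/24 day) = -0.300 mm/day.
E = dPW/dt + P − C = (-0.300) + 2.69 − (-0.295) = 2.7 mm/day.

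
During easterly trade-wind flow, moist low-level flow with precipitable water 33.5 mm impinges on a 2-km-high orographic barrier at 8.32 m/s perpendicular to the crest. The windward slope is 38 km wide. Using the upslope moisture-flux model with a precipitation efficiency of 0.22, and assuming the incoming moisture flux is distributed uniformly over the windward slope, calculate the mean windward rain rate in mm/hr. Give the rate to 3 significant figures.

Incoming column moisture flux per unit ridge length: F = V × PW = 8.32 × 33.5 = 278.72 mm·m/s.
Spread over the 38 km slope with efficiency ε = 0.22: R = ε·F/W = 0.22 × 278.72 / 38000 m = 1.614e-03 mm/s.
R = 1.614e-03 × 3600 = 5.81 mm/hr.

R ≈ 5.81 mm/hr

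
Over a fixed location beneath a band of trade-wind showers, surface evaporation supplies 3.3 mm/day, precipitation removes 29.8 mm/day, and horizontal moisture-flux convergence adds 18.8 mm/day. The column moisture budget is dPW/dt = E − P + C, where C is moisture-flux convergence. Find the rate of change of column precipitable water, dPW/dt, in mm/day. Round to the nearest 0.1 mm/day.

dPW/dt ≈ -7.7 mm/day

dPW/dt = E − P + C = 3.3 − 29.8 + (18.8) = -7.7 mm/day.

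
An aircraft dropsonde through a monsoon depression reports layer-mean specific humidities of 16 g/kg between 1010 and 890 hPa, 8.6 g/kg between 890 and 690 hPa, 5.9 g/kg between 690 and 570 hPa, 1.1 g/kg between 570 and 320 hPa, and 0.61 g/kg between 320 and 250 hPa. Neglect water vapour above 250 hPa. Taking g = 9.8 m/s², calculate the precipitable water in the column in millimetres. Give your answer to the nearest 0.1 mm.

Precipitable water is the column-integrated vapour mass per unit area: PW = (1/g) Σ q̄ Δp, with q in kg/kg and Δp in Pa (1 kg/m² of water = 1 mm).
Layer 1010–890 hPa: Δp = 120 hPa = 12000 Pa, q̄ = 0.016 kg/kg → 0.016 × 12000 / 9.8 = 19.59 mm
Layer 890–690 hPa: Δp = 200 hPa = 20000 Pa, q̄ = 0.0086 kg/kg → 0.0086 × 20000 / 9.8 = 17.55 mm
Layer 690–570 hPa: Δp = 120 hPa = 12000 Pa, q̄ = 0.0059 kg/kg → 0.0059 × 12000 / 9.8 = 7.22 mm
Layer 570–320 hPa: Δp = 250 hPa = 25000 Pa, q̄ = 0.0011 kg/kg → 0.0011 × 25000 / 9.8 = 2.81 mm
Layer 320–250 hPa: Δp = 70 hPa = 7000 Pa, q̄ = 0.00061 kg/kg → 0.00061 × 7000 / 9.8 = 0.44 mm
PW = 19.59 + 17.55 + 7.22 + 2.81 + 0.44 = 47.61 ≈ 47.6 mm.

PW ≈ 47.6 mm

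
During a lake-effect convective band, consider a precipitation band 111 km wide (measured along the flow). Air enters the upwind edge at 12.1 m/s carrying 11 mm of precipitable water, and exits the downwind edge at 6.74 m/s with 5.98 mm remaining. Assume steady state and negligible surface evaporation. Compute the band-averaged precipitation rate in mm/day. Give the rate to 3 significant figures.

R ≈ 72.2 mm/day

Column moisture flux per unit crosswind length is F = V × PW.
Inflow: F_in = 12.1 × 11 = 133.1 mm·m/s
Outflow: F_out = 6.74 × 5.98 = 40.3052 mm·m/s
Steady-state rate R = (F_in − F_out)/L = (133.1 − 40.3052) / 111000 m = 8.360e-04 mm/s.
R = 8.360e-04 × 3600 × 24 = 72.2 mm/day.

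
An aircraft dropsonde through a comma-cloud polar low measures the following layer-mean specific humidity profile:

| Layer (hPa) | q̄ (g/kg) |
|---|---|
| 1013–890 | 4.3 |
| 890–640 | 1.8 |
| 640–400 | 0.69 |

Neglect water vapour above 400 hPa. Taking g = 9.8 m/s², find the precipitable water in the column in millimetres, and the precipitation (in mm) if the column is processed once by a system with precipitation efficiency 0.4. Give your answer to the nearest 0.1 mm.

Precipitable water is the column-integrated vapour mass per unit area: PW = (1/g) Σ q̄ Δp, with q in kg/kg and Δp in Pa (1 kg/m² of water = 1 mm).
Layer 1013–890 hPa: Δp = 123 hPa = 12300 Pa, q̄ = 0.0043 kg/kg → 0.0043 × 12300 / 9.8 = 5.40 mm
Layer 890–640 hPa: Δp = 250 hPa = 25000 Pa, q̄ = 0.0018 kg/kg → 0.0018 × 25000 / 9.8 = 4.59 mm
Layer 640–400 hPa: Δp = 240 hPa = 24000 Pa, q̄ = 0.00069 kg/kg → 0.00069 × 24000 / 9.8 = 1.69 mm
PW = 5.40 + 4.59 + 1.69 = 11.68 ≈ 11.7 mm.
Precipitation = ε × PW = 0.4 × 11.7 = 4.7 mm.

PW ≈ 11.7 mm; precipitation ≈ 4.7 mm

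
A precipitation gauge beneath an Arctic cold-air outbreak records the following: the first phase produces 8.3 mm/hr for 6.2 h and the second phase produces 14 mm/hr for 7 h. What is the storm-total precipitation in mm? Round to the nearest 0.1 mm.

Total = Σ Rᵢ Δtᵢ = 8.3 × 6.2 + 14 × 7
      = 51.46 + 98 = 149.5 mm.

total ≈ 149.5 mm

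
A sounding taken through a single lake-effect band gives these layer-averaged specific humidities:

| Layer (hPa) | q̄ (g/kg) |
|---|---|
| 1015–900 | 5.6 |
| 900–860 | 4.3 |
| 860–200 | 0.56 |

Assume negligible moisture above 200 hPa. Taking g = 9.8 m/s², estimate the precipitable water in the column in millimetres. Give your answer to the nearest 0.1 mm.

Precipitable water is the column-integrated vapour mass per unit area: PW = (1/g) Σ q̄ Δp, with q in kg/kg and Δp in Pa (1 kg/m² of water = 1 mm).
Layer 1015–900 hPa: Δp = 115 hPa = 11500 Pa, q̄ = 0.0056 kg/kg → 0.0056 × 11500 / 9.8 = 6.57 mm
Layer 900–860 hPa: Δp = 40 hPa = 4000 Pa, q̄ = 0.0043 kg/kg → 0.0043 × 4000 / 9.8 = 1.76 mm
Layer 860–200 hPa: Δp = 660 hPa = 66000 Pa, q̄ = 0.00056 kg/kg → 0.00056 × 66000 / 9.8 = 3.77 mm
PW = 6.57 + 1.76 + 3.77 = 12.10 ≈ 12.1 mm.

PW ≈ 12.1 mm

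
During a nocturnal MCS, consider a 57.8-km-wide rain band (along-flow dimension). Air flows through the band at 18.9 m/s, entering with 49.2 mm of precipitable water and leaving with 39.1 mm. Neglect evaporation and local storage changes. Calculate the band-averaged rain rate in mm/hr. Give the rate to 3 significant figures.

R ≈ 11.9 mm/hr

Column moisture flux per unit crosswind length is F = V × PW.
Inflow: F_in = 18.9 × 49.2 = 929.88 mm·m/s
Outflow: F_out = 18.9 × 39.1 = 738.99 mm·m/s
Steady-state rate R = (F_in − F_out)/L = (929.88 − 738.99) / 57800 m = 3.303e-03 mm/s.
R = 3.303e-03 × 3600 = 11.9 mm/hr.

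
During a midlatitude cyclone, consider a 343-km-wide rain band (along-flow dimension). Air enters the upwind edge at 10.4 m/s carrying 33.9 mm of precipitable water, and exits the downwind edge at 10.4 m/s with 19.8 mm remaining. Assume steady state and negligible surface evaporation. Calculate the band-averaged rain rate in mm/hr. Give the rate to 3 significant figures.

R ≈ 1.54 mm/hr

Column moisture flux per unit crosswind length is F = V × PW.
Inflow: F_in = 10.4 × 33.9 = 352.56 mm·m/s
Outflow: F_out = 10.4 × 19.8 = 205.92 mm·m/s
Steady-state rate R = (F_in − F_out)/L = (352.56 − 205.92) / 343000 m = 4.275e-04 mm/s.
R = 4.275e-04 × 3600 = 1.54 mm/hr.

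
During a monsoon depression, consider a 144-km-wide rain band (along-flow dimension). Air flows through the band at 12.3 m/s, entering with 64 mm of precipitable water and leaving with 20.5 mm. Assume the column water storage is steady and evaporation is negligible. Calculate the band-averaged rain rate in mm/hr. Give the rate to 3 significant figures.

Column moisture flux per unit crosswind length is F = V × PW.
Inflow: F_in = 12.3 × 64 = 787.2 mm·m/s
Outflow: F_out = 12.3 × 20.5 = 252.15 mm·m/s
Steady-state rate R = (F_in − F_out)/L = (787.2 − 252.15) / 144000 m = 3.716e-03 mm/s.
R = 3.716e-03 × 3600 = 13.4 mm/hr.

R ≈ 13.4 mm/hr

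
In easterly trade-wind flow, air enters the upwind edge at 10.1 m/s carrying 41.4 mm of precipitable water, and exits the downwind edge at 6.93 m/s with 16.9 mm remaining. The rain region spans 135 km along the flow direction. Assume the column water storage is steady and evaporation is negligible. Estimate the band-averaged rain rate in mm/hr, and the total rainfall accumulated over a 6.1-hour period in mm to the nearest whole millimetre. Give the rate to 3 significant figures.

Column moisture flux per unit crosswind length is F = V × PW.
Inflow: F_in = 10.1 × 41.4 = 418.14 mm·m/s
Outflow: F_out = 6.93 × 16.9 = 117.117 mm·m/s
Steady-state rate R = (F_in − F_out)/L = (418.14 − 117.117) / 135000 m = 2.230e-03 mm/s.
R = 2.230e-03 × 3600 = 8.03 mm/hr.
Over 6.1 h: total = 8.03 × 6.1 = 48.983 ≈ 49 mm.

R ≈ 8.03 mm/hr; total ≈ 49 mm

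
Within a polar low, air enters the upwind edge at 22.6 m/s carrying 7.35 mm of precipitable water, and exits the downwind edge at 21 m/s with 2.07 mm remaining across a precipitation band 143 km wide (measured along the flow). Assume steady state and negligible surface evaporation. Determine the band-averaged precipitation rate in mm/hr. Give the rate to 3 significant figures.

Column moisture flux per unit crosswind length is F = V × PW.
Inflow: F_in = 22.6 × 7.35 = 166.11 mm·m/s
Outflow: F_out = 21 × 2.07 = 43.47 mm·m/s
Steady-state rate R = (F_in − F_out)/L = (166.11 − 43.47) / 143000 m = 8.576e-04 mm/s.
R = 8.576e-04 × 3600 = 3.09 mm/hr.

R ≈ 3.09 mm/hr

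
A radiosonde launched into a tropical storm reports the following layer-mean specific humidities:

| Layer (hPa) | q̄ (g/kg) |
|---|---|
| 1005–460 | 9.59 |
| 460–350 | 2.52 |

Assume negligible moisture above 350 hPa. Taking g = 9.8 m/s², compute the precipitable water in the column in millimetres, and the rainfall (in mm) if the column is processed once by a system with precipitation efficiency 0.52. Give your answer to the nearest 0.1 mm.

PW ≈ 56.2 mm; rainfall ≈ 29.2 mm

Precipitable water is the column-integrated vapour mass per unit area: PW = (1/g) Σ q̄ Δp, with q in kg/kg and Δp in Pa (1 kg/m² of water = 1 mm).
Layer 1005–460 hPa: Δp = 545 hPa = 54500 Pa, q̄ = 0.00959 kg/kg → 0.00959 × 54500 / 9.8 = 53.33 mm
Layer 460–350 hPa: Δp = 110 hPa = 11000 Pa, q̄ = 0.00252 kg/kg → 0.00252 × 11000 / 9.8 = 2.83 mm
PW = 53.33 + 2.83 = 56.16 ≈ 56.2 mm.
Rainfall = ε × PW = 0.52 × 56.2 = 29.2 mm.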